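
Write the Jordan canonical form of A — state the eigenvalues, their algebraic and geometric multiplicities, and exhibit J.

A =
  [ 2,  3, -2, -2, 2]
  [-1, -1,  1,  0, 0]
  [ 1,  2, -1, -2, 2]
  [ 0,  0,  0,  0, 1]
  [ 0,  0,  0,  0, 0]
J_3(0) ⊕ J_2(0)

The characteristic polynomial is
  det(x·I − A) = x^5

Eigenvalues and multiplicities (the geometric multiplicity of λ is n − rank(A − λI), which equals the number of Jordan blocks for λ):
  λ = 0: algebraic multiplicity = 5, geometric multiplicity = 2

Determining the block sizes for each eigenvalue:
  λ = 0: with am = 5 and gm = 2, the partition is not yet determined (e.g. several partitions of 5 into 2 parts exist). Let N = A − (0)·I. Computing rank(N^1) = 3, rank(N^2) = 1, rank(N^3) = 0; the number of blocks of size ≥ j is rank(N^{j−1}) − rank(N^j), giving [2, 2, 1]. So we have 1 block(s) of size 3, 1 block(s) of size 2 → block sizes [3, 2]

Assembling the blocks gives a Jordan form
J =
  [0, 1, 0, 0, 0]
  [0, 0, 1, 0, 0]
  [0, 0, 0, 0, 0]
  [0, 0, 0, 0, 1]
  [0, 0, 0, 0, 0]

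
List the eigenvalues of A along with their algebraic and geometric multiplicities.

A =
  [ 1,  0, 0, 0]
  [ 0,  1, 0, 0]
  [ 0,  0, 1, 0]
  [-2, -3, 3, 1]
λ = 1: alg = 4, geom = 3

Step 1 — factor the characteristic polynomial to read off the algebraic multiplicities:
  χ_A(x) = (x - 1)^4

Step 2 — compute geometric multiplicities via the rank-nullity identity g(λ) = n − rank(A − λI):
  rank(A − (1)·I) = 1, so dim ker(A − (1)·I) = n − 1 = 3

Summary:
  λ = 1: algebraic multiplicity = 4, geometric multiplicity = 3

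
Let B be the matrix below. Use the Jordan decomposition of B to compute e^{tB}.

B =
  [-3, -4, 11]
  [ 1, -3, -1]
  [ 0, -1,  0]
e^{tB} =
  [-3*t^2*exp(-2*t)/2 - t*exp(-2*t) + exp(-2*t), -3*t^2*exp(-2*t)/2 - 4*t*exp(-2*t), 15*t^2*exp(-2*t)/2 + 11*t*exp(-2*t)]
  [-t^2*exp(-2*t) + t*exp(-2*t), -t^2*exp(-2*t) - t*exp(-2*t) + exp(-2*t), 5*t^2*exp(-2*t) - t*exp(-2*t)]
  [-t^2*exp(-2*t)/2, -t^2*exp(-2*t)/2 - t*exp(-2*t), 5*t^2*exp(-2*t)/2 + 2*t*exp(-2*t) + exp(-2*t)]

Strategy: write B = P · J · P⁻¹ where J is a Jordan canonical form, so e^{tB} = P · e^{tJ} · P⁻¹, and e^{tJ} can be computed block-by-block.

B has Jordan form
J =
  [-2,  1,  0]
  [ 0, -2,  1]
  [ 0,  0, -2]
(up to reordering of blocks).

Per-block formulas:
  For a 3×3 Jordan block J_3(-2): exp(t · J_3(-2)) = e^(-2t)·(I + t·N + (t^2/2)·N^2), where N is the 3×3 nilpotent shift.

After assembling e^{tJ} and conjugating by P, we get:

e^{tB} =
  [-3*t^2*exp(-2*t)/2 - t*exp(-2*t) + exp(-2*t), -3*t^2*exp(-2*t)/2 - 4*t*exp(-2*t), 15*t^2*exp(-2*t)/2 + 11*t*exp(-2*t)]
  [-t^2*exp(-2*t) + t*exp(-2*t), -t^2*exp(-2*t) - t*exp(-2*t) + exp(-2*t), 5*t^2*exp(-2*t) - t*exp(-2*t)]
  [-t^2*exp(-2*t)/2, -t^2*exp(-2*t)/2 - t*exp(-2*t), 5*t^2*exp(-2*t)/2 + 2*t*exp(-2*t) + exp(-2*t)]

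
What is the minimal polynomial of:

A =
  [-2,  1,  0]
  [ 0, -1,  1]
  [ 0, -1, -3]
x^3 + 6*x^2 + 12*x + 8

The characteristic polynomial is χ_A(x) = (x + 2)^3, so the eigenvalues are known. The minimal polynomial is
  m_A(x) = Π_λ (x − λ)^{k_λ}
where k_λ is the size of the *largest* Jordan block for λ (equivalently, the smallest k with (A − λI)^k v = 0 for every generalised eigenvector v of λ).

  λ = -2: largest Jordan block has size 3, contributing (x + 2)^3

So m_A(x) = (x + 2)^3 = x^3 + 6*x^2 + 12*x + 8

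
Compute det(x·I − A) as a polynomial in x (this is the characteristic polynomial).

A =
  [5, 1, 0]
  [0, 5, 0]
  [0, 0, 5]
x^3 - 15*x^2 + 75*x - 125

Expanding det(x·I − A) (e.g. by cofactor expansion or by noting that A is similar to its Jordan form J, which has the same characteristic polynomial as A) gives
  χ_A(x) = x^3 - 15*x^2 + 75*x - 125
which factors as (x - 5)^3. The eigenvalues (with algebraic multiplicities) are λ = 5 with multiplicity 3.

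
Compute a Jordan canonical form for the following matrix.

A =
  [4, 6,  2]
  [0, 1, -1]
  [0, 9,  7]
J_2(4) ⊕ J_1(4)

The characteristic polynomial is
  det(x·I − A) = x^3 - 12*x^2 + 48*x - 64 = (x - 4)^3

Eigenvalues and multiplicities (the geometric multiplicity of λ is n − rank(A − λI), which equals the number of Jordan blocks for λ):
  λ = 4: algebraic multiplicity = 3, geometric multiplicity = 2

Determining the block sizes for each eigenvalue:
  λ = 4: 2 blocks summing to 3 forces exactly one block of size 2 and the rest size 1 → block sizes [2, 1]

Assembling the blocks gives a Jordan form
J =
  [4, 1, 0]
  [0, 4, 0]
  [0, 0, 4]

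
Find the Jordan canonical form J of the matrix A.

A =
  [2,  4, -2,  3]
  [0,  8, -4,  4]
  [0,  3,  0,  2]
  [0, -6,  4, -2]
J_2(2) ⊕ J_2(2)

The characteristic polynomial is
  det(x·I − A) = x^4 - 8*x^3 + 24*x^2 - 32*x + 16 = (x - 2)^4

Eigenvalues and multiplicities (the geometric multiplicity of λ is n − rank(A − λI), which equals the number of Jordan blocks for λ):
  λ = 2: algebraic multiplicity = 4, geometric multiplicity = 2

Determining the block sizes for each eigenvalue:
  λ = 2: with am = 4 and gm = 2, the partition is not yet determined (e.g. several partitions of 4 into 2 parts exist). Let N = A − (2)·I. Computing rank(N^1) = 2, rank(N^2) = 0; the number of blocks of size ≥ j is rank(N^{j−1}) − rank(N^j), giving [2, 2]. So we have 2 block(s) of size 2 → block sizes [2, 2]

Assembling the blocks gives a Jordan form
J =
  [2, 1, 0, 0]
  [0, 2, 0, 0]
  [0, 0, 2, 1]
  [0, 0, 0, 2]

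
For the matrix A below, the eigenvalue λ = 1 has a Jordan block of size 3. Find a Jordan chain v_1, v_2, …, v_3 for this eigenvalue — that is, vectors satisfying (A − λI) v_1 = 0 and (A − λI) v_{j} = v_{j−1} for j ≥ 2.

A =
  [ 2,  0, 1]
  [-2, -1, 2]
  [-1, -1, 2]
A Jordan chain for λ = 1 of length 3:
v_1 = (-1, 2, 1)ᵀ
v_2 = (0, -2, -1)ᵀ
v_3 = (0, 1, 0)ᵀ

Let N = A − (1)·I. We want v_3 with N^3 v_3 = 0 but N^2 v_3 ≠ 0; then v_{j-1} := N · v_j for j = 3, …, 2.

Pick v_3 = (0, 1, 0)ᵀ.
Then v_2 = N · v_3 = (0, -2, -1)ᵀ.
Then v_1 = N · v_2 = (-1, 2, 1)ᵀ.

Sanity check: (A − (1)·I) v_1 = (0, 0, 0)ᵀ = 0. ✓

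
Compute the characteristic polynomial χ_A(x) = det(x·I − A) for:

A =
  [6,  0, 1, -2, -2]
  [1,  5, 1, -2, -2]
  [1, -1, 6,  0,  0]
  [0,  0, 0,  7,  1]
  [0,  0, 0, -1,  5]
x^5 - 29*x^4 + 336*x^3 - 1944*x^2 + 5616*x - 6480

Expanding det(x·I − A) (e.g. by cofactor expansion or by noting that A is similar to its Jordan form J, which has the same characteristic polynomial as A) gives
  χ_A(x) = x^5 - 29*x^4 + 336*x^3 - 1944*x^2 + 5616*x - 6480
which factors as (x - 6)^4*(x - 5). The eigenvalues (with algebraic multiplicities) are λ = 5 with multiplicity 1, λ = 6 with multiplicity 4.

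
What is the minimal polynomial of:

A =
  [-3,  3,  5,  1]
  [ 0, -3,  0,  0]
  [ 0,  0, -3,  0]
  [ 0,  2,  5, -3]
x^3 + 9*x^2 + 27*x + 27

The characteristic polynomial is χ_A(x) = (x + 3)^4, so the eigenvalues are known. The minimal polynomial is
  m_A(x) = Π_λ (x − λ)^{k_λ}
where k_λ is the size of the *largest* Jordan block for λ (equivalently, the smallest k with (A − λI)^k v = 0 for every generalised eigenvector v of λ).

  λ = -3: largest Jordan block has size 3, contributing (x + 3)^3

So m_A(x) = (x + 3)^3 = x^3 + 9*x^2 + 27*x + 27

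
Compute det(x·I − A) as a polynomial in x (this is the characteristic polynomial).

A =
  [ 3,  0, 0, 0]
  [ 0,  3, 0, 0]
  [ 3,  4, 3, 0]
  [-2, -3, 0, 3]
x^4 - 12*x^3 + 54*x^2 - 108*x + 81

Expanding det(x·I − A) (e.g. by cofactor expansion or by noting that A is similar to its Jordan form J, which has the same characteristic polynomial as A) gives
  χ_A(x) = x^4 - 12*x^3 + 54*x^2 - 108*x + 81
which factors as (x - 3)^4. The eigenvalues (with algebraic multiplicities) are λ = 3 with multiplicity 4.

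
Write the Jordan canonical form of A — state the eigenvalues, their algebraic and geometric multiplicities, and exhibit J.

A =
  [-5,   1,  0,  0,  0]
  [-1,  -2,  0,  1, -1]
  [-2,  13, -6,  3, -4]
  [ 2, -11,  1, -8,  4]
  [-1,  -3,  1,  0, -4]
J_3(-5) ⊕ J_2(-5)

The characteristic polynomial is
  det(x·I − A) = x^5 + 25*x^4 + 250*x^3 + 1250*x^2 + 3125*x + 3125 = (x + 5)^5

Eigenvalues and multiplicities (the geometric multiplicity of λ is n − rank(A − λI), which equals the number of Jordan blocks for λ):
  λ = -5: algebraic multiplicity = 5, geometric multiplicity = 2

Determining the block sizes for each eigenvalue:
  λ = -5: with am = 5 and gm = 2, the partition is not yet determined (e.g. several partitions of 5 into 2 parts exist). Let N = A − (-5)·I. Computing rank(N^1) = 3, rank(N^2) = 1, rank(N^3) = 0; the number of blocks of size ≥ j is rank(N^{j−1}) − rank(N^j), giving [2, 2, 1]. So we have 1 block(s) of size 3, 1 block(s) of size 2 → block sizes [3, 2]

Assembling the blocks gives a Jordan form
J =
  [-5,  1,  0,  0,  0]
  [ 0, -5,  1,  0,  0]
  [ 0,  0, -5,  0,  0]
  [ 0,  0,  0, -5,  1]
  [ 0,  0,  0,  0, -5]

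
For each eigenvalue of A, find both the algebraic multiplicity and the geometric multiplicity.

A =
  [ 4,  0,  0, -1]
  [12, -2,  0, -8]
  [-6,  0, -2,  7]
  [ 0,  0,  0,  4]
λ = -2: alg = 2, geom = 2; λ = 4: alg = 2, geom = 1

Step 1 — factor the characteristic polynomial to read off the algebraic multiplicities:
  χ_A(x) = (x - 4)^2*(x + 2)^2

Step 2 — compute geometric multiplicities via the rank-nullity identity g(λ) = n − rank(A − λI):
  rank(A − (-2)·I) = 2, so dim ker(A − (-2)·I) = n − 2 = 2
  rank(A − (4)·I) = 3, so dim ker(A − (4)·I) = n − 3 = 1

Summary:
  λ = -2: algebraic multiplicity = 2, geometric multiplicity = 2
  λ = 4: algebraic multiplicity = 2, geometric multiplicity = 1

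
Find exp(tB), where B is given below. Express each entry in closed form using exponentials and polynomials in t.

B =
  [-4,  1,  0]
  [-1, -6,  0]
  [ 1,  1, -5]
e^{tB} =
  [t*exp(-5*t) + exp(-5*t), t*exp(-5*t), 0]
  [-t*exp(-5*t), -t*exp(-5*t) + exp(-5*t), 0]
  [t*exp(-5*t), t*exp(-5*t), exp(-5*t)]

Strategy: write B = P · J · P⁻¹ where J is a Jordan canonical form, so e^{tB} = P · e^{tJ} · P⁻¹, and e^{tJ} can be computed block-by-block.

B has Jordan form
J =
  [-5,  1,  0]
  [ 0, -5,  0]
  [ 0,  0, -5]
(up to reordering of blocks).

Per-block formulas:
  For a 1×1 block at λ = -5: exp(t · [-5]) = [e^(-5t)].
  For a 2×2 Jordan block J_2(-5): exp(t · J_2(-5)) = e^(-5t)·(I + t·N), where N is the 2×2 nilpotent shift.

After assembling e^{tJ} and conjugating by P, we get:

e^{tB} =
  [t*exp(-5*t) + exp(-5*t), t*exp(-5*t), 0]
  [-t*exp(-5*t), -t*exp(-5*t) + exp(-5*t), 0]
  [t*exp(-5*t), t*exp(-5*t), exp(-5*t)]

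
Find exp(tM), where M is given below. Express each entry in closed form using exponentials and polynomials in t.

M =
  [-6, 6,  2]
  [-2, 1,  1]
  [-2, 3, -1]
e^{tM} =
  [-4*t*exp(-2*t) + exp(-2*t), 6*t*exp(-2*t), 2*t*exp(-2*t)]
  [-2*t*exp(-2*t), 3*t*exp(-2*t) + exp(-2*t), t*exp(-2*t)]
  [-2*t*exp(-2*t), 3*t*exp(-2*t), t*exp(-2*t) + exp(-2*t)]

Strategy: write M = P · J · P⁻¹ where J is a Jordan canonical form, so e^{tM} = P · e^{tJ} · P⁻¹, and e^{tJ} can be computed block-by-block.

M has Jordan form
J =
  [-2,  1,  0]
  [ 0, -2,  0]
  [ 0,  0, -2]
(up to reordering of blocks).

Per-block formulas:
  For a 1×1 block at λ = -2: exp(t · [-2]) = [e^(-2t)].
  For a 2×2 Jordan block J_2(-2): exp(t · J_2(-2)) = e^(-2t)·(I + t·N), where N is the 2×2 nilpotent shift.

After assembling e^{tJ} and conjugating by P, we get:

e^{tM} =
  [-4*t*exp(-2*t) + exp(-2*t), 6*t*exp(-2*t), 2*t*exp(-2*t)]
  [-2*t*exp(-2*t), 3*t*exp(-2*t) + exp(-2*t), t*exp(-2*t)]
  [-2*t*exp(-2*t), 3*t*exp(-2*t), t*exp(-2*t) + exp(-2*t)]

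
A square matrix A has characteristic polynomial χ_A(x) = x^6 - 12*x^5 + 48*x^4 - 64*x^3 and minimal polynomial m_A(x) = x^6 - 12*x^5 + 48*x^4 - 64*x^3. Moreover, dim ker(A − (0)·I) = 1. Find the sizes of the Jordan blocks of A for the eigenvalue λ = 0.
Block sizes for λ = 0: [3]

Step 1 — from the characteristic polynomial, algebraic multiplicity of λ = 0 is 3. From dim ker(A − (0)·I) = 1, there are exactly 1 Jordan blocks for λ = 0.
Step 2 — from the minimal polynomial, the factor (x − 0)^3 tells us the largest block for λ = 0 has size 3.
Step 3 — with total size 3, 1 blocks, and largest block 3, the block sizes (in nonincreasing order) are [3].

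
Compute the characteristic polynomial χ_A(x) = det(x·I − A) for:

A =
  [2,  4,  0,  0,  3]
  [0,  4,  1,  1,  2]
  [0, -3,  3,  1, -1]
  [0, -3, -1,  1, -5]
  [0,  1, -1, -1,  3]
x^5 - 13*x^4 + 64*x^3 - 152*x^2 + 176*x - 80

Expanding det(x·I − A) (e.g. by cofactor expansion or by noting that A is similar to its Jordan form J, which has the same characteristic polynomial as A) gives
  χ_A(x) = x^5 - 13*x^4 + 64*x^3 - 152*x^2 + 176*x - 80
which factors as (x - 5)*(x - 2)^4. The eigenvalues (with algebraic multiplicities) are λ = 2 with multiplicity 4, λ = 5 with multiplicity 1.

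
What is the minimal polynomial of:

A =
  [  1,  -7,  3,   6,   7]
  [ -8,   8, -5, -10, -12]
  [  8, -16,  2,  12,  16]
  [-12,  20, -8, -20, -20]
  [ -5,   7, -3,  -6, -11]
x^3 + 12*x^2 + 48*x + 64

The characteristic polynomial is χ_A(x) = (x + 4)^5, so the eigenvalues are known. The minimal polynomial is
  m_A(x) = Π_λ (x − λ)^{k_λ}
where k_λ is the size of the *largest* Jordan block for λ (equivalently, the smallest k with (A − λI)^k v = 0 for every generalised eigenvector v of λ).

  λ = -4: largest Jordan block has size 3, contributing (x + 4)^3

So m_A(x) = (x + 4)^3 = x^3 + 12*x^2 + 48*x + 64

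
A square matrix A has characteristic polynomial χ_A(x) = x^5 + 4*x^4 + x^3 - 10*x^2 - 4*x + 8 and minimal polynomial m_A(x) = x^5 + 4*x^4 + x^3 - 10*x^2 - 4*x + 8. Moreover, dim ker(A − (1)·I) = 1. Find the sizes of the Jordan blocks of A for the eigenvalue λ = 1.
Block sizes for λ = 1: [2]

Step 1 — from the characteristic polynomial, algebraic multiplicity of λ = 1 is 2. From dim ker(A − (1)·I) = 1, there are exactly 1 Jordan blocks for λ = 1.
Step 2 — from the minimal polynomial, the factor (x − 1)^2 tells us the largest block for λ = 1 has size 2.
Step 3 — with total size 2, 1 blocks, and largest block 2, the block sizes (in nonincreasing order) are [2].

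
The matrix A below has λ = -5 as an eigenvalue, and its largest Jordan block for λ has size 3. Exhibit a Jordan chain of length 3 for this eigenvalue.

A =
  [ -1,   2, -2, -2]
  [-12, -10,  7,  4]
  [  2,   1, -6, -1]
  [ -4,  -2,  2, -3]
A Jordan chain for λ = -5 of length 3:
v_1 = (-4, 10, -2, 4)ᵀ
v_2 = (4, -12, 2, -4)ᵀ
v_3 = (1, 0, 0, 0)ᵀ

Let N = A − (-5)·I. We want v_3 with N^3 v_3 = 0 but N^2 v_3 ≠ 0; then v_{j-1} := N · v_j for j = 3, …, 2.

Pick v_3 = (1, 0, 0, 0)ᵀ.
Then v_2 = N · v_3 = (4, -12, 2, -4)ᵀ.
Then v_1 = N · v_2 = (-4, 10, -2, 4)ᵀ.

Sanity check: (A − (-5)·I) v_1 = (0, 0, 0, 0)ᵀ = 0. ✓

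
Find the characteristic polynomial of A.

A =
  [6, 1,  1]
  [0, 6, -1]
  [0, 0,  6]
x^3 - 18*x^2 + 108*x - 216

Expanding det(x·I − A) (e.g. by cofactor expansion or by noting that A is similar to its Jordan form J, which has the same characteristic polynomial as A) gives
  χ_A(x) = x^3 - 18*x^2 + 108*x - 216
which factors as (x - 6)^3. The eigenvalues (with algebraic multiplicities) are λ = 6 with multiplicity 3.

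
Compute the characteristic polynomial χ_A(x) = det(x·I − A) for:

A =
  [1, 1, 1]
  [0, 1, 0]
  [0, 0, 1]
x^3 - 3*x^2 + 3*x - 1

Expanding det(x·I − A) (e.g. by cofactor expansion or by noting that A is similar to its Jordan form J, which has the same characteristic polynomial as A) gives
  χ_A(x) = x^3 - 3*x^2 + 3*x - 1
which factors as (x - 1)^3. The eigenvalues (with algebraic multiplicities) are λ = 1 with multiplicity 3.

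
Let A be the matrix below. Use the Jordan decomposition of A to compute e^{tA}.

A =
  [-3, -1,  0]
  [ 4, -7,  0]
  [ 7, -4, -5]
e^{tA} =
  [2*t*exp(-5*t) + exp(-5*t), -t*exp(-5*t), 0]
  [4*t*exp(-5*t), -2*t*exp(-5*t) + exp(-5*t), 0]
  [-t^2*exp(-5*t) + 7*t*exp(-5*t), t^2*exp(-5*t)/2 - 4*t*exp(-5*t), exp(-5*t)]

Strategy: write A = P · J · P⁻¹ where J is a Jordan canonical form, so e^{tA} = P · e^{tJ} · P⁻¹, and e^{tJ} can be computed block-by-block.

A has Jordan form
J =
  [-5,  1,  0]
  [ 0, -5,  1]
  [ 0,  0, -5]
(up to reordering of blocks).

Per-block formulas:
  For a 3×3 Jordan block J_3(-5): exp(t · J_3(-5)) = e^(-5t)·(I + t·N + (t^2/2)·N^2), where N is the 3×3 nilpotent shift.

After assembling e^{tJ} and conjugating by P, we get:

e^{tA} =
  [2*t*exp(-5*t) + exp(-5*t), -t*exp(-5*t), 0]
  [4*t*exp(-5*t), -2*t*exp(-5*t) + exp(-5*t), 0]
  [-t^2*exp(-5*t) + 7*t*exp(-5*t), t^2*exp(-5*t)/2 - 4*t*exp(-5*t), exp(-5*t)]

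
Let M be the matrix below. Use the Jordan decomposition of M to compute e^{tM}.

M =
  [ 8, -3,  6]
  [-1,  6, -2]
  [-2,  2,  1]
e^{tM} =
  [3*t*exp(5*t) + exp(5*t), -3*t*exp(5*t), 6*t*exp(5*t)]
  [-t*exp(5*t), t*exp(5*t) + exp(5*t), -2*t*exp(5*t)]
  [-2*t*exp(5*t), 2*t*exp(5*t), -4*t*exp(5*t) + exp(5*t)]

Strategy: write M = P · J · P⁻¹ where J is a Jordan canonical form, so e^{tM} = P · e^{tJ} · P⁻¹, and e^{tJ} can be computed block-by-block.

M has Jordan form
J =
  [5, 1, 0]
  [0, 5, 0]
  [0, 0, 5]
(up to reordering of blocks).

Per-block formulas:
  For a 1×1 block at λ = 5: exp(t · [5]) = [e^(5t)].
  For a 2×2 Jordan block J_2(5): exp(t · J_2(5)) = e^(5t)·(I + t·N), where N is the 2×2 nilpotent shift.

After assembling e^{tJ} and conjugating by P, we get:

e^{tM} =
  [3*t*exp(5*t) + exp(5*t), -3*t*exp(5*t), 6*t*exp(5*t)]
  [-t*exp(5*t), t*exp(5*t) + exp(5*t), -2*t*exp(5*t)]
  [-2*t*exp(5*t), 2*t*exp(5*t), -4*t*exp(5*t) + exp(5*t)]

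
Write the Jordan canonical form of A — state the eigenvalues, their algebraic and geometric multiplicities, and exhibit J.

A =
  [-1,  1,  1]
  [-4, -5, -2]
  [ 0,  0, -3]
J_2(-3) ⊕ J_1(-3)

The characteristic polynomial is
  det(x·I − A) = x^3 + 9*x^2 + 27*x + 27 = (x + 3)^3

Eigenvalues and multiplicities (the geometric multiplicity of λ is n − rank(A − λI), which equals the number of Jordan blocks for λ):
  λ = -3: algebraic multiplicity = 3, geometric multiplicity = 2

Determining the block sizes for each eigenvalue:
  λ = -3: 2 blocks summing to 3 forces exactly one block of size 2 and the rest size 1 → block sizes [2, 1]

Assembling the blocks gives a Jordan form
J =
  [-3,  1,  0]
  [ 0, -3,  0]
  [ 0,  0, -3]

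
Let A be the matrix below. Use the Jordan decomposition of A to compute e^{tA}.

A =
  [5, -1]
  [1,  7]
e^{tA} =
  [-t*exp(6*t) + exp(6*t), -t*exp(6*t)]
  [t*exp(6*t), t*exp(6*t) + exp(6*t)]

Strategy: write A = P · J · P⁻¹ where J is a Jordan canonical form, so e^{tA} = P · e^{tJ} · P⁻¹, and e^{tJ} can be computed block-by-block.

A has Jordan form
J =
  [6, 1]
  [0, 6]
(up to reordering of blocks).

Per-block formulas:
  For a 2×2 Jordan block J_2(6): exp(t · J_2(6)) = e^(6t)·(I + t·N), where N is the 2×2 nilpotent shift.

After assembling e^{tJ} and conjugating by P, we get:

e^{tA} =
  [-t*exp(6*t) + exp(6*t), -t*exp(6*t)]
  [t*exp(6*t), t*exp(6*t) + exp(6*t)]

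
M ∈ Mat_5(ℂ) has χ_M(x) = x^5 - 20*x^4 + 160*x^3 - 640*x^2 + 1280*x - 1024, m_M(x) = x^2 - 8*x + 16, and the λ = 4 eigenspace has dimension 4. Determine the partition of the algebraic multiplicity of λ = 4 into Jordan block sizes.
Block sizes for λ = 4: [2, 1, 1, 1]

Step 1 — from the characteristic polynomial, algebraic multiplicity of λ = 4 is 5. From dim ker(M − (4)·I) = 4, there are exactly 4 Jordan blocks for λ = 4.
Step 2 — from the minimal polynomial, the factor (x − 4)^2 tells us the largest block for λ = 4 has size 2.
Step 3 — with total size 5, 4 blocks, and largest block 2, the block sizes (in nonincreasing order) are [2, 1, 1, 1].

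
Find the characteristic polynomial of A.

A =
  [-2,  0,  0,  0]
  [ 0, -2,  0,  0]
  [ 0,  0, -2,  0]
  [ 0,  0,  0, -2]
x^4 + 8*x^3 + 24*x^2 + 32*x + 16

Expanding det(x·I − A) (e.g. by cofactor expansion or by noting that A is similar to its Jordan form J, which has the same characteristic polynomial as A) gives
  χ_A(x) = x^4 + 8*x^3 + 24*x^2 + 32*x + 16
which factors as (x + 2)^4. The eigenvalues (with algebraic multiplicities) are λ = -2 with multiplicity 4.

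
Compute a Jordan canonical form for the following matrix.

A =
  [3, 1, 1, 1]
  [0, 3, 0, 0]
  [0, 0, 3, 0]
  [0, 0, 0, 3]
J_2(3) ⊕ J_1(3) ⊕ J_1(3)

The characteristic polynomial is
  det(x·I − A) = x^4 - 12*x^3 + 54*x^2 - 108*x + 81 = (x - 3)^4

Eigenvalues and multiplicities (the geometric multiplicity of λ is n − rank(A − λI), which equals the number of Jordan blocks for λ):
  λ = 3: algebraic multiplicity = 4, geometric multiplicity = 3

Determining the block sizes for each eigenvalue:
  λ = 3: 3 blocks summing to 4 forces exactly one block of size 2 and the rest size 1 → block sizes [2, 1, 1]

Assembling the blocks gives a Jordan form
J =
  [3, 1, 0, 0]
  [0, 3, 0, 0]
  [0, 0, 3, 0]
  [0, 0, 0, 3]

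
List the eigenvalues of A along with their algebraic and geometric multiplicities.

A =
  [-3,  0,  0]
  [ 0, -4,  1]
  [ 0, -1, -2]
λ = -3: alg = 3, geom = 2

Step 1 — factor the characteristic polynomial to read off the algebraic multiplicities:
  χ_A(x) = (x + 3)^3

Step 2 — compute geometric multiplicities via the rank-nullity identity g(λ) = n − rank(A − λI):
  rank(A − (-3)·I) = 1, so dim ker(A − (-3)·I) = n − 1 = 2

Summary:
  λ = -3: algebraic multiplicity = 3, geometric multiplicity = 2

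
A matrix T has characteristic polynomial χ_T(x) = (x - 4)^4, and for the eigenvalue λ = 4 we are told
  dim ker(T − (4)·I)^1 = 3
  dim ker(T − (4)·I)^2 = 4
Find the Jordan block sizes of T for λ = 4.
Block sizes for λ = 4: [2, 1, 1]

From the dimensions of kernels of powers, the number of Jordan blocks of size at least j is d_j − d_{j−1} where d_j = dim ker(N^j) (with d_0 = 0). Computing the differences gives [3, 1].
The number of blocks of size exactly k is (#blocks of size ≥ k) − (#blocks of size ≥ k + 1), so the partition is: 2 block(s) of size 1, 1 block(s) of size 2.
In nonincreasing order the block sizes are [2, 1, 1].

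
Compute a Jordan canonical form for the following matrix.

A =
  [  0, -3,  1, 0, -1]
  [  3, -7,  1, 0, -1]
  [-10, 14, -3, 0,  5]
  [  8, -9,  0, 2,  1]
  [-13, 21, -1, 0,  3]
J_3(-3) ⊕ J_2(2)

The characteristic polynomial is
  det(x·I − A) = x^5 + 5*x^4 - 5*x^3 - 45*x^2 + 108 = (x - 2)^2*(x + 3)^3

Eigenvalues and multiplicities (the geometric multiplicity of λ is n − rank(A − λI), which equals the number of Jordan blocks for λ):
  λ = -3: algebraic multiplicity = 3, geometric multiplicity = 1
  λ = 2: algebraic multiplicity = 2, geometric multiplicity = 1

Determining the block sizes for each eigenvalue:
  λ = -3: one block (gm = 1), so the single block has size am = 3 → block sizes [3]
  λ = 2: one block (gm = 1), so the single block has size am = 2 → block sizes [2]

Assembling the blocks gives a Jordan form
J =
  [-3,  1,  0, 0, 0]
  [ 0, -3,  1, 0, 0]
  [ 0,  0, -3, 0, 0]
  [ 0,  0,  0, 2, 1]
  [ 0,  0,  0, 0, 2]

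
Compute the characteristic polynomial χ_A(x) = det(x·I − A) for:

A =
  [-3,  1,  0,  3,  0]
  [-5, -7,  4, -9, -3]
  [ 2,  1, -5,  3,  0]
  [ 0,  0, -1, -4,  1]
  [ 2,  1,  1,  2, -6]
x^5 + 25*x^4 + 250*x^3 + 1250*x^2 + 3125*x + 3125

Expanding det(x·I − A) (e.g. by cofactor expansion or by noting that A is similar to its Jordan form J, which has the same characteristic polynomial as A) gives
  χ_A(x) = x^5 + 25*x^4 + 250*x^3 + 1250*x^2 + 3125*x + 3125
which factors as (x + 5)^5. The eigenvalues (with algebraic multiplicities) are λ = -5 with multiplicity 5.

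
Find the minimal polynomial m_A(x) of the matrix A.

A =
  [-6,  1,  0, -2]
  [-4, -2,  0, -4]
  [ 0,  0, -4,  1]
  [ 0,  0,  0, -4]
x^2 + 8*x + 16

The characteristic polynomial is χ_A(x) = (x + 4)^4, so the eigenvalues are known. The minimal polynomial is
  m_A(x) = Π_λ (x − λ)^{k_λ}
where k_λ is the size of the *largest* Jordan block for λ (equivalently, the smallest k with (A − λI)^k v = 0 for every generalised eigenvector v of λ).

  λ = -4: largest Jordan block has size 2, contributing (x + 4)^2

So m_A(x) = (x + 4)^2 = x^2 + 8*x + 16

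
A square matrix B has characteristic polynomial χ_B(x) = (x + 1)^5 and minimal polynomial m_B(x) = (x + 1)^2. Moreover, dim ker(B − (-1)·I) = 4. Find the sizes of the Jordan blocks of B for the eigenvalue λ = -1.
Block sizes for λ = -1: [2, 1, 1, 1]

Step 1 — from the characteristic polynomial, algebraic multiplicity of λ = -1 is 5. From dim ker(B − (-1)·I) = 4, there are exactly 4 Jordan blocks for λ = -1.
Step 2 — from the minimal polynomial, the factor (x + 1)^2 tells us the largest block for λ = -1 has size 2.
Step 3 — with total size 5, 4 blocks, and largest block 2, the block sizes (in nonincreasing order) are [2, 1, 1, 1].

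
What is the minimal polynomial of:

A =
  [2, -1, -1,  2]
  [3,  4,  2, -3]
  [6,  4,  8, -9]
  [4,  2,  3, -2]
x^2 - 6*x + 9

The characteristic polynomial is χ_A(x) = (x - 3)^4, so the eigenvalues are known. The minimal polynomial is
  m_A(x) = Π_λ (x − λ)^{k_λ}
where k_λ is the size of the *largest* Jordan block for λ (equivalently, the smallest k with (A − λI)^k v = 0 for every generalised eigenvector v of λ).

  λ = 3: largest Jordan block has size 2, contributing (x − 3)^2

So m_A(x) = (x - 3)^2 = x^2 - 6*x + 9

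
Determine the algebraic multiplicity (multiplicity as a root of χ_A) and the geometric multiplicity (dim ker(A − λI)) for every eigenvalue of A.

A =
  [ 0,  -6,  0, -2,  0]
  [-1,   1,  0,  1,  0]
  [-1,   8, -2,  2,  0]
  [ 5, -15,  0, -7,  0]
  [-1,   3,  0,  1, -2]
λ = -2: alg = 5, geom = 3

Step 1 — factor the characteristic polynomial to read off the algebraic multiplicities:
  χ_A(x) = (x + 2)^5

Step 2 — compute geometric multiplicities via the rank-nullity identity g(λ) = n − rank(A − λI):
  rank(A − (-2)·I) = 2, so dim ker(A − (-2)·I) = n − 2 = 3

Summary:
  λ = -2: algebraic multiplicity = 5, geometric multiplicity = 3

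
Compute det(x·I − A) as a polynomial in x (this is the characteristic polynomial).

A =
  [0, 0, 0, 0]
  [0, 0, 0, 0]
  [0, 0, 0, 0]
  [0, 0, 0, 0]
x^4

Expanding det(x·I − A) (e.g. by cofactor expansion or by noting that A is similar to its Jordan form J, which has the same characteristic polynomial as A) gives
  χ_A(x) = x^4
which factors as x^4. The eigenvalues (with algebraic multiplicities) are λ = 0 with multiplicity 4.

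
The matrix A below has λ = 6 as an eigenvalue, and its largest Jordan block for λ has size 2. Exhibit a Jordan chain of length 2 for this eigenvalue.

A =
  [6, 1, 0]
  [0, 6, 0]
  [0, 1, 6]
A Jordan chain for λ = 6 of length 2:
v_1 = (1, 0, 1)ᵀ
v_2 = (0, 1, 0)ᵀ

Let N = A − (6)·I. We want v_2 with N^2 v_2 = 0 but N^1 v_2 ≠ 0; then v_{j-1} := N · v_j for j = 2, …, 2.

Pick v_2 = (0, 1, 0)ᵀ.
Then v_1 = N · v_2 = (1, 0, 1)ᵀ.

Sanity check: (A − (6)·I) v_1 = (0, 0, 0)ᵀ = 0. ✓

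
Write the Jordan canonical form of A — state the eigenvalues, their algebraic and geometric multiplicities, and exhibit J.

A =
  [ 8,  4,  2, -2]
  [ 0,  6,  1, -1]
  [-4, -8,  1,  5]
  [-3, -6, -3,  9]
J_3(6) ⊕ J_1(6)

The characteristic polynomial is
  det(x·I − A) = x^4 - 24*x^3 + 216*x^2 - 864*x + 1296 = (x - 6)^4

Eigenvalues and multiplicities (the geometric multiplicity of λ is n − rank(A − λI), which equals the number of Jordan blocks for λ):
  λ = 6: algebraic multiplicity = 4, geometric multiplicity = 2

Determining the block sizes for each eigenvalue:
  λ = 6: with am = 4 and gm = 2, the partition is not yet determined (e.g. several partitions of 4 into 2 parts exist). Let N = A − (6)·I. Computing rank(N^1) = 2, rank(N^2) = 1, rank(N^3) = 0; the number of blocks of size ≥ j is rank(N^{j−1}) − rank(N^j), giving [2, 1, 1]. So we have 1 block(s) of size 3, 1 block(s) of size 1 → block sizes [3, 1]

Assembling the blocks gives a Jordan form
J =
  [6, 1, 0, 0]
  [0, 6, 1, 0]
  [0, 0, 6, 0]
  [0, 0, 0, 6]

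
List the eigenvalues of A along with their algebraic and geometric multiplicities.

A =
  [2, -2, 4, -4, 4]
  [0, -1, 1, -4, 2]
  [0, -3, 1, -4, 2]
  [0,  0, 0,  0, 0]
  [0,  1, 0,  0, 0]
λ = 0: alg = 4, geom = 2; λ = 2: alg = 1, geom = 1

Step 1 — factor the characteristic polynomial to read off the algebraic multiplicities:
  χ_A(x) = x^4*(x - 2)

Step 2 — compute geometric multiplicities via the rank-nullity identity g(λ) = n − rank(A − λI):
  rank(A − (0)·I) = 3, so dim ker(A − (0)·I) = n − 3 = 2
  rank(A − (2)·I) = 4, so dim ker(A − (2)·I) = n − 4 = 1

Summary:
  λ = 0: algebraic multiplicity = 4, geometric multiplicity = 2
  λ = 2: algebraic multiplicity = 1, geometric multiplicity = 1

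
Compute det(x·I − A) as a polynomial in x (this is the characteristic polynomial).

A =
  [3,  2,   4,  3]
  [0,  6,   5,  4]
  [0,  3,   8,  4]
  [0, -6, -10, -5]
x^4 - 12*x^3 + 54*x^2 - 108*x + 81

Expanding det(x·I − A) (e.g. by cofactor expansion or by noting that A is similar to its Jordan form J, which has the same characteristic polynomial as A) gives
  χ_A(x) = x^4 - 12*x^3 + 54*x^2 - 108*x + 81
which factors as (x - 3)^4. The eigenvalues (with algebraic multiplicities) are λ = 3 with multiplicity 4.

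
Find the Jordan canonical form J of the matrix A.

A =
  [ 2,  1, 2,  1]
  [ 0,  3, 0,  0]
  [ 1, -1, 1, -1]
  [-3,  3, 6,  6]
J_2(3) ⊕ J_1(3) ⊕ J_1(3)

The characteristic polynomial is
  det(x·I − A) = x^4 - 12*x^3 + 54*x^2 - 108*x + 81 = (x - 3)^4

Eigenvalues and multiplicities (the geometric multiplicity of λ is n − rank(A − λI), which equals the number of Jordan blocks for λ):
  λ = 3: algebraic multiplicity = 4, geometric multiplicity = 3

Determining the block sizes for each eigenvalue:
  λ = 3: 3 blocks summing to 4 forces exactly one block of size 2 and the rest size 1 → block sizes [2, 1, 1]

Assembling the blocks gives a Jordan form
J =
  [3, 1, 0, 0]
  [0, 3, 0, 0]
  [0, 0, 3, 0]
  [0, 0, 0, 3]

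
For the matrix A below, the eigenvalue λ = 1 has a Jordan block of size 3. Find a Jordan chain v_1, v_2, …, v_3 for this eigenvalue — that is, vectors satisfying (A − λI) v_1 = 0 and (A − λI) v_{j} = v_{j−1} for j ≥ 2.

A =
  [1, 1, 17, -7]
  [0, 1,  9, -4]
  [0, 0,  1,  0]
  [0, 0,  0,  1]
A Jordan chain for λ = 1 of length 3:
v_1 = (9, 0, 0, 0)ᵀ
v_2 = (17, 9, 0, 0)ᵀ
v_3 = (0, 0, 1, 0)ᵀ

Let N = A − (1)·I. We want v_3 with N^3 v_3 = 0 but N^2 v_3 ≠ 0; then v_{j-1} := N · v_j for j = 3, …, 2.

Pick v_3 = (0, 0, 1, 0)ᵀ.
Then v_2 = N · v_3 = (17, 9, 0, 0)ᵀ.
Then v_1 = N · v_2 = (9, 0, 0, 0)ᵀ.

Sanity check: (A − (1)·I) v_1 = (0, 0, 0, 0)ᵀ = 0. ✓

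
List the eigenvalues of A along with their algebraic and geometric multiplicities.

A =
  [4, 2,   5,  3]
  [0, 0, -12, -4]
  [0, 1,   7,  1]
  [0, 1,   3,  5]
λ = 4: alg = 4, geom = 2

Step 1 — factor the characteristic polynomial to read off the algebraic multiplicities:
  χ_A(x) = (x - 4)^4

Step 2 — compute geometric multiplicities via the rank-nullity identity g(λ) = n − rank(A − λI):
  rank(A − (4)·I) = 2, so dim ker(A − (4)·I) = n − 2 = 2

Summary:
  λ = 4: algebraic multiplicity = 4, geometric multiplicity = 2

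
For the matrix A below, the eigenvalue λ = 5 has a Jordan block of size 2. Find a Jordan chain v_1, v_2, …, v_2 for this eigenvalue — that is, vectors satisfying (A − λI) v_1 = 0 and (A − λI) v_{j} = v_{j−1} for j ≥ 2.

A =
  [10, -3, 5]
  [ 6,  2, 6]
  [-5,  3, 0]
A Jordan chain for λ = 5 of length 2:
v_1 = (-1, 0, 1)ᵀ
v_2 = (1, 2, 0)ᵀ

Let N = A − (5)·I. We want v_2 with N^2 v_2 = 0 but N^1 v_2 ≠ 0; then v_{j-1} := N · v_j for j = 2, …, 2.

Pick v_2 = (1, 2, 0)ᵀ.
Then v_1 = N · v_2 = (-1, 0, 1)ᵀ.

Sanity check: (A − (5)·I) v_1 = (0, 0, 0)ᵀ = 0. ✓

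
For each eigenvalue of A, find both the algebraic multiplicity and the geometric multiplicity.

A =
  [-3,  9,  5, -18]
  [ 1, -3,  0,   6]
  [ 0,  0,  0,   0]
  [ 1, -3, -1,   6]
λ = 0: alg = 4, geom = 2

Step 1 — factor the characteristic polynomial to read off the algebraic multiplicities:
  χ_A(x) = x^4

Step 2 — compute geometric multiplicities via the rank-nullity identity g(λ) = n − rank(A − λI):
  rank(A − (0)·I) = 2, so dim ker(A − (0)·I) = n − 2 = 2

Summary:
  λ = 0: algebraic multiplicity = 4, geometric multiplicity = 2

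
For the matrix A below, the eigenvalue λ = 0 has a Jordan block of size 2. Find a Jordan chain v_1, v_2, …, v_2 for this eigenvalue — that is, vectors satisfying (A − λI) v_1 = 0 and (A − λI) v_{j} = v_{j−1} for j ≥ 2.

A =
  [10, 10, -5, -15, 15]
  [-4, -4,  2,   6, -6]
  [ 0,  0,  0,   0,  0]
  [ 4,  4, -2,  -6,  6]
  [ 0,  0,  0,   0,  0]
A Jordan chain for λ = 0 of length 2:
v_1 = (10, -4, 0, 4, 0)ᵀ
v_2 = (1, 0, 0, 0, 0)ᵀ

Let N = A − (0)·I. We want v_2 with N^2 v_2 = 0 but N^1 v_2 ≠ 0; then v_{j-1} := N · v_j for j = 2, …, 2.

Pick v_2 = (1, 0, 0, 0, 0)ᵀ.
Then v_1 = N · v_2 = (10, -4, 0, 4, 0)ᵀ.

Sanity check: (A − (0)·I) v_1 = (0, 0, 0, 0, 0)ᵀ = 0. ✓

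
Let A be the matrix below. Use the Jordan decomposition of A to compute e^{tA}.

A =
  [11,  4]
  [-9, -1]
e^{tA} =
  [6*t*exp(5*t) + exp(5*t), 4*t*exp(5*t)]
  [-9*t*exp(5*t), -6*t*exp(5*t) + exp(5*t)]

Strategy: write A = P · J · P⁻¹ where J is a Jordan canonical form, so e^{tA} = P · e^{tJ} · P⁻¹, and e^{tJ} can be computed block-by-block.

A has Jordan form
J =
  [5, 1]
  [0, 5]
(up to reordering of blocks).

Per-block formulas:
  For a 2×2 Jordan block J_2(5): exp(t · J_2(5)) = e^(5t)·(I + t·N), where N is the 2×2 nilpotent shift.

After assembling e^{tJ} and conjugating by P, we get:

e^{tA} =
  [6*t*exp(5*t) + exp(5*t), 4*t*exp(5*t)]
  [-9*t*exp(5*t), -6*t*exp(5*t) + exp(5*t)]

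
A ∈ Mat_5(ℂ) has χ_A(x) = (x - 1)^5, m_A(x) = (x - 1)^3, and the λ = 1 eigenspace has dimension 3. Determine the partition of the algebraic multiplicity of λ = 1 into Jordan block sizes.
Block sizes for λ = 1: [3, 1, 1]

Step 1 — from the characteristic polynomial, algebraic multiplicity of λ = 1 is 5. From dim ker(A − (1)·I) = 3, there are exactly 3 Jordan blocks for λ = 1.
Step 2 — from the minimal polynomial, the factor (x − 1)^3 tells us the largest block for λ = 1 has size 3.
Step 3 — with total size 5, 3 blocks, and largest block 3, the block sizes (in nonincreasing order) are [3, 1, 1].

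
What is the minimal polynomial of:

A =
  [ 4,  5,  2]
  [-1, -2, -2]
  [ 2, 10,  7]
x^2 - 6*x + 9

The characteristic polynomial is χ_A(x) = (x - 3)^3, so the eigenvalues are known. The minimal polynomial is
  m_A(x) = Π_λ (x − λ)^{k_λ}
where k_λ is the size of the *largest* Jordan block for λ (equivalently, the smallest k with (A − λI)^k v = 0 for every generalised eigenvector v of λ).

  λ = 3: largest Jordan block has size 2, contributing (x − 3)^2

So m_A(x) = (x - 3)^2 = x^2 - 6*x + 9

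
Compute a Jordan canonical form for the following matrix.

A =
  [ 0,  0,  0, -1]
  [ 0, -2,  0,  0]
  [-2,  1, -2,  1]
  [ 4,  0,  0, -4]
J_2(-2) ⊕ J_2(-2)

The characteristic polynomial is
  det(x·I − A) = x^4 + 8*x^3 + 24*x^2 + 32*x + 16 = (x + 2)^4

Eigenvalues and multiplicities (the geometric multiplicity of λ is n − rank(A − λI), which equals the number of Jordan blocks for λ):
  λ = -2: algebraic multiplicity = 4, geometric multiplicity = 2

Determining the block sizes for each eigenvalue:
  λ = -2: with am = 4 and gm = 2, the partition is not yet determined (e.g. several partitions of 4 into 2 parts exist). Let N = A − (-2)·I. Computing rank(N^1) = 2, rank(N^2) = 0; the number of blocks of size ≥ j is rank(N^{j−1}) − rank(N^j), giving [2, 2]. So we have 2 block(s) of size 2 → block sizes [2, 2]

Assembling the blocks gives a Jordan form
J =
  [-2,  1,  0,  0]
  [ 0, -2,  0,  0]
  [ 0,  0, -2,  1]
  [ 0,  0,  0, -2]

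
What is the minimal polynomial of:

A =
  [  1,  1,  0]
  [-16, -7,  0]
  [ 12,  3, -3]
x^2 + 6*x + 9

The characteristic polynomial is χ_A(x) = (x + 3)^3, so the eigenvalues are known. The minimal polynomial is
  m_A(x) = Π_λ (x − λ)^{k_λ}
where k_λ is the size of the *largest* Jordan block for λ (equivalently, the smallest k with (A − λI)^k v = 0 for every generalised eigenvector v of λ).

  λ = -3: largest Jordan block has size 2, contributing (x + 3)^2

So m_A(x) = (x + 3)^2 = x^2 + 6*x + 9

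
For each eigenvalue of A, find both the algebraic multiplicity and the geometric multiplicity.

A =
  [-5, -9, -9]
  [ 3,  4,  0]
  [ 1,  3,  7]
λ = 1: alg = 2, geom = 1; λ = 4: alg = 1, geom = 1

Step 1 — factor the characteristic polynomial to read off the algebraic multiplicities:
  χ_A(x) = (x - 4)*(x - 1)^2

Step 2 — compute geometric multiplicities via the rank-nullity identity g(λ) = n − rank(A − λI):
  rank(A − (1)·I) = 2, so dim ker(A − (1)·I) = n − 2 = 1
  rank(A − (4)·I) = 2, so dim ker(A − (4)·I) = n − 2 = 1

Summary:
  λ = 1: algebraic multiplicity = 2, geometric multiplicity = 1
  λ = 4: algebraic multiplicity = 1, geometric multiplicity = 1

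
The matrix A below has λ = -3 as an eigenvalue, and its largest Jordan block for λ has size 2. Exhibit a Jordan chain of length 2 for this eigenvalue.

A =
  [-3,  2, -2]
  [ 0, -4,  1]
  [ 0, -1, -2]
A Jordan chain for λ = -3 of length 2:
v_1 = (2, -1, -1)ᵀ
v_2 = (0, 1, 0)ᵀ

Let N = A − (-3)·I. We want v_2 with N^2 v_2 = 0 but N^1 v_2 ≠ 0; then v_{j-1} := N · v_j for j = 2, …, 2.

Pick v_2 = (0, 1, 0)ᵀ.
Then v_1 = N · v_2 = (2, -1, -1)ᵀ.

Sanity check: (A − (-3)·I) v_1 = (0, 0, 0)ᵀ = 0. ✓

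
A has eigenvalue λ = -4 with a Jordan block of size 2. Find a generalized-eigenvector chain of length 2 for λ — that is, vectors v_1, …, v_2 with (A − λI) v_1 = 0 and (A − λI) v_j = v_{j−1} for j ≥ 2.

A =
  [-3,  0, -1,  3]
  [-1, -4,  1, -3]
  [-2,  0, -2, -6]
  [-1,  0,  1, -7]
A Jordan chain for λ = -4 of length 2:
v_1 = (1, -1, -2, -1)ᵀ
v_2 = (1, 0, 0, 0)ᵀ

Let N = A − (-4)·I. We want v_2 with N^2 v_2 = 0 but N^1 v_2 ≠ 0; then v_{j-1} := N · v_j for j = 2, …, 2.

Pick v_2 = (1, 0, 0, 0)ᵀ.
Then v_1 = N · v_2 = (1, -1, -2, -1)ᵀ.

Sanity check: (A − (-4)·I) v_1 = (0, 0, 0, 0)ᵀ = 0. ✓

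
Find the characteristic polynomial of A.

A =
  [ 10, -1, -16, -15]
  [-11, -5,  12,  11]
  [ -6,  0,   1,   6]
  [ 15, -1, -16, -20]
x^4 + 14*x^3 + 60*x^2 + 50*x - 125

Expanding det(x·I − A) (e.g. by cofactor expansion or by noting that A is similar to its Jordan form J, which has the same characteristic polynomial as A) gives
  χ_A(x) = x^4 + 14*x^3 + 60*x^2 + 50*x - 125
which factors as (x - 1)*(x + 5)^3. The eigenvalues (with algebraic multiplicities) are λ = -5 with multiplicity 3, λ = 1 with multiplicity 1.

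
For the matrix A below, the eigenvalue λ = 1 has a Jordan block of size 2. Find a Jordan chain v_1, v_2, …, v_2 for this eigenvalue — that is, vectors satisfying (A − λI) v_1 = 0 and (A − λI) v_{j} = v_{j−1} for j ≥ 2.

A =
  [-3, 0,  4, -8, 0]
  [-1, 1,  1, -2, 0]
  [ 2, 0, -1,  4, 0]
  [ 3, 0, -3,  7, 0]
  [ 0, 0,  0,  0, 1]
A Jordan chain for λ = 1 of length 2:
v_1 = (-4, -1, 2, 3, 0)ᵀ
v_2 = (1, 0, 0, 0, 0)ᵀ

Let N = A − (1)·I. We want v_2 with N^2 v_2 = 0 but N^1 v_2 ≠ 0; then v_{j-1} := N · v_j for j = 2, …, 2.

Pick v_2 = (1, 0, 0, 0, 0)ᵀ.
Then v_1 = N · v_2 = (-4, -1, 2, 3, 0)ᵀ.

Sanity check: (A − (1)·I) v_1 = (0, 0, 0, 0, 0)ᵀ = 0. ✓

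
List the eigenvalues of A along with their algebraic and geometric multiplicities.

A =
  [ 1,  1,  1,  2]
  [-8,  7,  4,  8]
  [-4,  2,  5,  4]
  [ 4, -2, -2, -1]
λ = 3: alg = 4, geom = 3

Step 1 — factor the characteristic polynomial to read off the algebraic multiplicities:
  χ_A(x) = (x - 3)^4

Step 2 — compute geometric multiplicities via the rank-nullity identity g(λ) = n − rank(A − λI):
  rank(A − (3)·I) = 1, so dim ker(A − (3)·I) = n − 1 = 3

Summary:
  λ = 3: algebraic multiplicity = 4, geometric multiplicity = 3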